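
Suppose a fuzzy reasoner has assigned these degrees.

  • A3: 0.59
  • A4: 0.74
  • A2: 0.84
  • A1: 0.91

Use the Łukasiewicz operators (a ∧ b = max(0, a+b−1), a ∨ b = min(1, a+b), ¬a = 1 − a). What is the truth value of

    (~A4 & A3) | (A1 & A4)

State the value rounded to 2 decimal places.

~A4 = 1 − 0.74 = 0.26
~A4 & A3 = max(0, a+b−1) on (0.26, 0.59) = 0.00
A1 & A4 = max(0, a+b−1) on (0.91, 0.74) = 0.65
(~A4 & A3) | (A1 & A4) = min(1, a+b) on (0.00, 0.65) = 0.65

0.65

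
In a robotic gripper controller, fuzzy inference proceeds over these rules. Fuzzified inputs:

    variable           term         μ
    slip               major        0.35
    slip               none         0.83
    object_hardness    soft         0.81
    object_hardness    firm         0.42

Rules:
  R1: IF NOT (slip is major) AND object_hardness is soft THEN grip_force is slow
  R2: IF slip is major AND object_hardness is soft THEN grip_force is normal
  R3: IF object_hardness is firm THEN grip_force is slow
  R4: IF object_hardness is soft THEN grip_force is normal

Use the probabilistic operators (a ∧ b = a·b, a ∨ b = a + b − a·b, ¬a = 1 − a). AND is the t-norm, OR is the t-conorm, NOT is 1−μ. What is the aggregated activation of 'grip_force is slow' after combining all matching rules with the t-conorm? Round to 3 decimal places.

0.725

R1: ¬major=1−0.35=0.65, soft=0.81; AND[a·b] → w = 0.5265
R2: major=0.35, soft=0.81; AND[a·b] → w = 0.2835
R3: firm=0.42 → w = 0.4200
R4: soft=0.81 → w = 0.8100
Rules with consequent 'slow': {R1, R3} → strengths 0.5265, 0.4200
Aggregate via t-conorm [a + b − a·b]: 0.7254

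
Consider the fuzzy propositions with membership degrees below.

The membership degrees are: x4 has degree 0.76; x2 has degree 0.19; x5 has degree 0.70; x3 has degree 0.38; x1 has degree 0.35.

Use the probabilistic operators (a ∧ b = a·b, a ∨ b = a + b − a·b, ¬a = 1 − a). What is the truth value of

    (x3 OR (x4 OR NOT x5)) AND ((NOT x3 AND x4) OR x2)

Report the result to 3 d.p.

NOT x5 = 1 − 0.7000 = 0.3000
x4 OR NOT x5 = a + b − a·b on (0.7600, 0.3000) = 0.8320
x3 OR (x4 OR NOT x5) = a + b − a·b on (0.3800, 0.8320) = 0.8958
NOT x3 = 1 − 0.3800 = 0.6200
NOT x3 AND x4 = a·b on (0.6200, 0.7600) = 0.4712
(NOT x3 AND x4) OR x2 = a + b − a·b on (0.4712, 0.1900) = 0.5717
(x3 OR (x4 OR NOT x5)) AND ((NOT x3 AND x4) OR x2) = a·b on (0.8958, 0.5717) = 0.5121

0.512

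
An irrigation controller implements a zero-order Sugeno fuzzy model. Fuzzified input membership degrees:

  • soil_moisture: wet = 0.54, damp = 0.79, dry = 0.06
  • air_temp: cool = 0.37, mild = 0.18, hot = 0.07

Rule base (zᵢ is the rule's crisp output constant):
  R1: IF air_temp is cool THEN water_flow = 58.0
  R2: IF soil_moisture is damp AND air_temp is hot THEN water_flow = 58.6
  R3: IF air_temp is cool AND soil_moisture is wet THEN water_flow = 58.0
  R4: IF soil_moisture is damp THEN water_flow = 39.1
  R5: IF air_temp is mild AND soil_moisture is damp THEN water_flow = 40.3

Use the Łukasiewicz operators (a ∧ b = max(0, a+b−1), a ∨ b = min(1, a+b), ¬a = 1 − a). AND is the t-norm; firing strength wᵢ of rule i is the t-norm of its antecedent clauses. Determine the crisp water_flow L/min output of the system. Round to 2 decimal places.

R1 (z=58.0): cool=0.37 → w = 0.37
R2 (z=58.6): damp=0.79, hot=0.07; AND[max(0, a+b−1)] → w = 0.00
R3 (z=58.0): cool=0.37, wet=0.54; AND[max(0, a+b−1)] → w = 0.00
R4 (z=39.1): damp=0.79 → w = 0.79
R5 (z=40.3): mild=0.18, damp=0.79; AND[max(0, a+b−1)] → w = 0.00
Weighted average = (0.37·58.0 + 0.00·58.6 + 0.00·58.0 + 0.79·39.1 + 0.00·40.3) / (0.37 + 0.00 + 0.00 + 0.79 + 0.00)
  = 52.3490 / 1.1600 = 45.13

45.13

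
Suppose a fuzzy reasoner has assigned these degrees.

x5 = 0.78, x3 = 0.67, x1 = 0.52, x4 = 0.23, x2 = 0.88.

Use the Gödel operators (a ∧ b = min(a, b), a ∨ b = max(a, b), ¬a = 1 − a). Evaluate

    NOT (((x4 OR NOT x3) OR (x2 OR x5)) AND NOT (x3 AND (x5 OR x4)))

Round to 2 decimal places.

NOT x3 = 1 − 0.67 = 0.33
x4 OR NOT x3 = max(a, b) on (0.23, 0.33) = 0.33
x2 OR x5 = max(a, b) on (0.88, 0.78) = 0.88
(x4 OR NOT x3) OR (x2 OR x5) = max(a, b) on (0.33, 0.88) = 0.88
x5 OR x4 = max(a, b) on (0.78, 0.23) = 0.78
x3 AND (x5 OR x4) = min(a, b) on (0.67, 0.78) = 0.67
NOT (x3 AND (x5 OR x4)) = 1 − 0.67 = 0.33
((x4 OR NOT x3) OR (x2 OR x5)) AND NOT (x3 AND (x5 OR x4)) = min(a, b) on (0.88, 0.33) = 0.33
NOT (((x4 OR NOT x3) OR (x2 OR x5)) AND NOT (x3 AND (x5 OR x4))) = 1 − 0.33 = 0.67

0.67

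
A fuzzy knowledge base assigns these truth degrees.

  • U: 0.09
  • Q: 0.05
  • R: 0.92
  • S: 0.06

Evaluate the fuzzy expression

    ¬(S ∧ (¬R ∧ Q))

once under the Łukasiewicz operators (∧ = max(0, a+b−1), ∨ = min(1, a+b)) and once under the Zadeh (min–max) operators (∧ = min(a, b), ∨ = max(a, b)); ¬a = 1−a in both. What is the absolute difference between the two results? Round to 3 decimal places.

0.050

Under Łukasiewicz:
  ¬R = 1 − 0.92 = 0.08
  ¬R ∧ Q = max(0, a+b−1) on (0.08, 0.05) = 0.00
  S ∧ (¬R ∧ Q) = max(0, a+b−1) on (0.06, 0.00) = 0.00
  ¬(S ∧ (¬R ∧ Q)) = 1 − 0.00 = 1.00
  → value = 1.0000
Under Zadeh (min–max):
  ¬R = 1 − 0.92 = 0.08
  ¬R ∧ Q = min(a, b) on (0.08, 0.05) = 0.05
  S ∧ (¬R ∧ Q) = min(a, b) on (0.06, 0.05) = 0.05
  ¬(S ∧ (¬R ∧ Q)) = 1 − 0.05 = 0.95
  → value = 0.9500
|1.0000 − 0.9500| = 0.050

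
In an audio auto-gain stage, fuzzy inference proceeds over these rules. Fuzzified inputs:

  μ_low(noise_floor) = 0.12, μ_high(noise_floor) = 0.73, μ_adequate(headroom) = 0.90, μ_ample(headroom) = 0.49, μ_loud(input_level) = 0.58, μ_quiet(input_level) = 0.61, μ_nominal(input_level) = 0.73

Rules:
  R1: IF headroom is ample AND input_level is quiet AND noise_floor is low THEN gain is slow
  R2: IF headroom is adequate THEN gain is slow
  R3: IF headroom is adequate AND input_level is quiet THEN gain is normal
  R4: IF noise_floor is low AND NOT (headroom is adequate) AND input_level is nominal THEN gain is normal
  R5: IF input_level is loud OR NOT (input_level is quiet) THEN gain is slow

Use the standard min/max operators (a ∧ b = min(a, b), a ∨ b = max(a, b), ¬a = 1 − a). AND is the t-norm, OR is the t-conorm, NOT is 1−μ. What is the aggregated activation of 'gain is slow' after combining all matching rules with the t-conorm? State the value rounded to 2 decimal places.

0.90

R1: ample=0.49, quiet=0.61, low=0.12; AND[min(a, b)] → w = 0.12
R2: adequate=0.90 → w = 0.90
R3: adequate=0.90, quiet=0.61; AND[min(a, b)] → w = 0.61
R4: low=0.12, ¬adequate=1−0.90=0.10, nominal=0.73; AND[min(a, b)] → w = 0.10
R5: loud=0.58, ¬quiet=1−0.61=0.39; OR[max(a, b)] → w = 0.58
Rules with consequent 'slow': {R1, R2, R5} → strengths 0.12, 0.90, 0.58
Aggregate via t-conorm [max(a, b)]: 0.90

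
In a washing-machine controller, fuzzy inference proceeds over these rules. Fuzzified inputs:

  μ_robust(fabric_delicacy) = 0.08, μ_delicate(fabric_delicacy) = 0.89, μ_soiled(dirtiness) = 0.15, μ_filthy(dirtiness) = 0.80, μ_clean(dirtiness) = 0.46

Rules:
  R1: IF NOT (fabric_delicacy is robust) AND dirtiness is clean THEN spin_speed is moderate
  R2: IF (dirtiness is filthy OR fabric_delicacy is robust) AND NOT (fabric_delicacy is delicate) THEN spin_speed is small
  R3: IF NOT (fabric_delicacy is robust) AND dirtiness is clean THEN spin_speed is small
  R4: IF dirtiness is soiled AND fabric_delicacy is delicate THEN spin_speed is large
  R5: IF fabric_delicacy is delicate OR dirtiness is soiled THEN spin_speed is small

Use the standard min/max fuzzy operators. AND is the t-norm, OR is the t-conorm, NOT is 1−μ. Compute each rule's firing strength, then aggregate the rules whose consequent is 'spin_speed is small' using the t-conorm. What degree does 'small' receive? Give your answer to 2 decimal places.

0.89

R1: ¬robust=1−0.08=0.92, clean=0.46; AND[min(a, b)] → w = 0.46
R2: (filthy=0.80 OR robust=0.08) = 0.80; AND[min(a, b)] with ¬delicate=1−0.89=0.11 → w = 0.11
R3: ¬robust=1−0.08=0.92, clean=0.46; AND[min(a, b)] → w = 0.46
R4: soiled=0.15, delicate=0.89; AND[min(a, b)] → w = 0.15
R5: delicate=0.89, soiled=0.15; OR[max(a, b)] → w = 0.89
Rules with consequent 'small': {R2, R3, R5} → strengths 0.11, 0.46, 0.89
Aggregate via t-conorm [max(a, b)]: 0.89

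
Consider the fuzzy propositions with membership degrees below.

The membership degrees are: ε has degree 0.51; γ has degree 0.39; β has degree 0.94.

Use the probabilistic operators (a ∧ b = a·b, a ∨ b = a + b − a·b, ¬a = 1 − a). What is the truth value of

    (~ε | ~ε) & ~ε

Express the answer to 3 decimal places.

~ε = 1 − 0.5100 = 0.4900
~ε = 1 − 0.5100 = 0.4900
~ε | ~ε = a + b − a·b on (0.4900, 0.4900) = 0.7399
~ε = 1 − 0.5100 = 0.4900
(~ε | ~ε) & ~ε = a·b on (0.7399, 0.4900) = 0.3626

0.363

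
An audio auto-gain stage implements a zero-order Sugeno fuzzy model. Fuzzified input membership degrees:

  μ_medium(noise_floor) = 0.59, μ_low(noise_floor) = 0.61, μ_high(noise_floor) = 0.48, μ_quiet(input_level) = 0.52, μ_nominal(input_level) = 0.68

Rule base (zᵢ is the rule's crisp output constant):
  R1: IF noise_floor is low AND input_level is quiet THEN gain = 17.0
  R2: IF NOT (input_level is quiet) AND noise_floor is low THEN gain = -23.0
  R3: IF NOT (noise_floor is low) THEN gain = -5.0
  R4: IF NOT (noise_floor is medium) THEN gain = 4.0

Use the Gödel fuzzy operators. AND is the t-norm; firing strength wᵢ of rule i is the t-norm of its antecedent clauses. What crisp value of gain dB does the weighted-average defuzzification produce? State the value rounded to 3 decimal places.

R1 (z=17.0): low=0.61, quiet=0.52; AND[min(a, b)] → w = 0.52
R2 (z=-23.0): ¬quiet=1−0.52=0.48, low=0.61; AND[min(a, b)] → w = 0.48
R3 (z=-5.0): ¬low=1−0.61=0.39 → w = 0.39
R4 (z=4.0): ¬medium=1−0.59=0.41 → w = 0.41
Weighted average = (0.52·17.0 + 0.48·-23.0 + 0.39·-5.0 + 0.41·4.0) / (0.52 + 0.48 + 0.39 + 0.41)
  = -2.5100 / 1.8000 = -1.394

-1.394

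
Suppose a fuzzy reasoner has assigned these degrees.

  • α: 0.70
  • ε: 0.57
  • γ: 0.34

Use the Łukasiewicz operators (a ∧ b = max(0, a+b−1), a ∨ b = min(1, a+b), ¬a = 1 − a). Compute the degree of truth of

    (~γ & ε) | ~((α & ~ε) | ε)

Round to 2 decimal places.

~γ = 1 − 0.34 = 0.66
~γ & ε = max(0, a+b−1) on (0.66, 0.57) = 0.23
~ε = 1 − 0.57 = 0.43
α & ~ε = max(0, a+b−1) on (0.70, 0.43) = 0.13
(α & ~ε) | ε = min(1, a+b) on (0.13, 0.57) = 0.70
~((α & ~ε) | ε) = 1 − 0.70 = 0.30
(~γ & ε) | ~((α & ~ε) | ε) = min(1, a+b) on (0.23, 0.30) = 0.53

0.53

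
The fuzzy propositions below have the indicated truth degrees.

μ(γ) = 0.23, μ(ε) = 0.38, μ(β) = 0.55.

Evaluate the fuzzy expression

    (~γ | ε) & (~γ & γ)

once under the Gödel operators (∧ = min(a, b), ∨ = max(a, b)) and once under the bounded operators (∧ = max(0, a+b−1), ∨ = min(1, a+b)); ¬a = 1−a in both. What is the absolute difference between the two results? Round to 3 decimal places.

0.230

Under Gödel:
  ~γ = 1 − 0.23 = 0.77
  ~γ | ε = max(a, b) on (0.77, 0.38) = 0.77
  ~γ = 1 − 0.23 = 0.77
  ~γ & γ = min(a, b) on (0.77, 0.23) = 0.23
  (~γ | ε) & (~γ & γ) = min(a, b) on (0.77, 0.23) = 0.23
  → value = 0.2300
Under bounded:
  ~γ = 1 − 0.23 = 0.77
  ~γ | ε = min(1, a+b) on (0.77, 0.38) = 1.00
  ~γ = 1 − 0.23 = 0.77
  ~γ & γ = max(0, a+b−1) on (0.77, 0.23) = 0.00
  (~γ | ε) & (~γ & γ) = max(0, a+b−1) on (1.00, 0.00) = 0.00
  → value = 0.0000
|0.2300 − 0.0000| = 0.230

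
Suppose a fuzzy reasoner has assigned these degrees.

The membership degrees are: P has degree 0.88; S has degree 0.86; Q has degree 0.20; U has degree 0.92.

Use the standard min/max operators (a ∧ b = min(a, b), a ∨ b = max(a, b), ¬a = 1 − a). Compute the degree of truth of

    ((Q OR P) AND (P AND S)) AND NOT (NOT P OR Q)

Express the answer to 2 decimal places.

0.80

Q OR P = max(a, b) on (0.20, 0.88) = 0.88
P AND S = min(a, b) on (0.88, 0.86) = 0.86
(Q OR P) AND (P AND S) = min(a, b) on (0.88, 0.86) = 0.86
NOT P = 1 − 0.88 = 0.12
NOT P OR Q = max(a, b) on (0.12, 0.20) = 0.20
NOT (NOT P OR Q) = 1 − 0.20 = 0.80
((Q OR P) AND (P AND S)) AND NOT (NOT P OR Q) = min(a, b) on (0.86, 0.80) = 0.80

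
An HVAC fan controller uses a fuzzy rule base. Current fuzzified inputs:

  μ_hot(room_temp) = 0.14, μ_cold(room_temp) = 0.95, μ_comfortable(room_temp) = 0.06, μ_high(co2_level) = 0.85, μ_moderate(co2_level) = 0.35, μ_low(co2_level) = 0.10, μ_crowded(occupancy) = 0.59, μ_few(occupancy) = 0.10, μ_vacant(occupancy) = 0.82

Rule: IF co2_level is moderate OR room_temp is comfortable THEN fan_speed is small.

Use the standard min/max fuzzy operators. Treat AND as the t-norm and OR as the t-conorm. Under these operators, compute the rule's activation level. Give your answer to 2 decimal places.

0.35

firing strength: moderate=0.35, comfortable=0.06; OR[max(a, b)] → w = 0.35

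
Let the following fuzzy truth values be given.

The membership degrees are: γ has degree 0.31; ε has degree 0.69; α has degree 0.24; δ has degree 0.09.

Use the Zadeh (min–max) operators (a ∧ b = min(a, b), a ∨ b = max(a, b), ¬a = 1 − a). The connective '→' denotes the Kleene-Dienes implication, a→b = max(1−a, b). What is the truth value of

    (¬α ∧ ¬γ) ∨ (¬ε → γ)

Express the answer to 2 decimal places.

¬α = 1 − 0.24 = 0.76
¬γ = 1 − 0.31 = 0.69
¬α ∧ ¬γ = min(a, b) on (0.76, 0.69) = 0.69
¬ε = 1 − 0.69 = 0.31
¬ε → γ  [Kleene-Dienes: max(1−a, b)] with a=0.31, b=0.31 → 0.69
(¬α ∧ ¬γ) ∨ (¬ε → γ) = max(a, b) on (0.69, 0.69) = 0.69

0.69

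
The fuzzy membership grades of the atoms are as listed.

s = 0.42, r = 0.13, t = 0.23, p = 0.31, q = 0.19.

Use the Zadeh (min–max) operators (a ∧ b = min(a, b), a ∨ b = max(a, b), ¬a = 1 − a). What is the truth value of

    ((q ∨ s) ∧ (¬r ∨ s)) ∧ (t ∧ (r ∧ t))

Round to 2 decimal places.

0.13

q ∨ s = max(a, b) on (0.19, 0.42) = 0.42
¬r = 1 − 0.13 = 0.87
¬r ∨ s = max(a, b) on (0.87, 0.42) = 0.87
(q ∨ s) ∧ (¬r ∨ s) = min(a, b) on (0.42, 0.87) = 0.42
r ∧ t = min(a, b) on (0.13, 0.23) = 0.13
t ∧ (r ∧ t) = min(a, b) on (0.23, 0.13) = 0.13
((q ∨ s) ∧ (¬r ∨ s)) ∧ (t ∧ (r ∧ t)) = min(a, b) on (0.42, 0.13) = 0.13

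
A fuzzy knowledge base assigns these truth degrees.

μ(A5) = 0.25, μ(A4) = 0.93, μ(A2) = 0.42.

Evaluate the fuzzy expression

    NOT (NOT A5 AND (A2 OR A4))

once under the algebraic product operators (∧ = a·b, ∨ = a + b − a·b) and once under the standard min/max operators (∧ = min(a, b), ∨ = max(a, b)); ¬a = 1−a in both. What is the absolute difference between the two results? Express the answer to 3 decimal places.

Under algebraic product:
  NOT A5 = 1 − 0.2500 = 0.7500
  A2 OR A4 = a + b − a·b on (0.4200, 0.9300) = 0.9594
  NOT A5 AND (A2 OR A4) = a·b on (0.7500, 0.9594) = 0.7196
  NOT (NOT A5 AND (A2 OR A4)) = 1 − 0.7196 = 0.2804
  → value = 0.2804
Under standard min/max:
  NOT A5 = 1 − 0.25 = 0.75
  A2 OR A4 = max(a, b) on (0.42, 0.93) = 0.93
  NOT A5 AND (A2 OR A4) = min(a, b) on (0.75, 0.93) = 0.75
  NOT (NOT A5 AND (A2 OR A4)) = 1 − 0.75 = 0.25
  → value = 0.2500
|0.2804 − 0.2500| = 0.030

0.030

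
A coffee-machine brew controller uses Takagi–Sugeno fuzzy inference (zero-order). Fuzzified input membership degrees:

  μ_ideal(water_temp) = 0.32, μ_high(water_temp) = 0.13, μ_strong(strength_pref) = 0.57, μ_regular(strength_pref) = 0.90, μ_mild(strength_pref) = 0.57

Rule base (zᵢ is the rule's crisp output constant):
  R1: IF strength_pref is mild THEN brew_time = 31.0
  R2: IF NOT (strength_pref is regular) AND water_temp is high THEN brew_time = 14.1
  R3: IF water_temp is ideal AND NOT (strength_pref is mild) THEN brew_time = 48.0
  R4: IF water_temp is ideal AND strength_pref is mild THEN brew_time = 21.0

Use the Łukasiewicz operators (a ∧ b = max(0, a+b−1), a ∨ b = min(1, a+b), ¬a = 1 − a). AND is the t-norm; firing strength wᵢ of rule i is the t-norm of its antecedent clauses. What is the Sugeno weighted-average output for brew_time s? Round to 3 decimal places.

R1 (z=31.0): mild=0.57 → w = 0.57
R2 (z=14.1): ¬regular=1−0.90=0.10, high=0.13; AND[max(0, a+b−1)] → w = 0.00
R3 (z=48.0): ideal=0.32, ¬mild=1−0.57=0.43; AND[max(0, a+b−1)] → w = 0.00
R4 (z=21.0): ideal=0.32, mild=0.57; AND[max(0, a+b−1)] → w = 0.00
Weighted average = (0.57·31.0 + 0.00·14.1 + 0.00·48.0 + 0.00·21.0) / (0.57 + 0.00 + 0.00 + 0.00)
  = 17.6700 / 0.5700 = 31.000

31.000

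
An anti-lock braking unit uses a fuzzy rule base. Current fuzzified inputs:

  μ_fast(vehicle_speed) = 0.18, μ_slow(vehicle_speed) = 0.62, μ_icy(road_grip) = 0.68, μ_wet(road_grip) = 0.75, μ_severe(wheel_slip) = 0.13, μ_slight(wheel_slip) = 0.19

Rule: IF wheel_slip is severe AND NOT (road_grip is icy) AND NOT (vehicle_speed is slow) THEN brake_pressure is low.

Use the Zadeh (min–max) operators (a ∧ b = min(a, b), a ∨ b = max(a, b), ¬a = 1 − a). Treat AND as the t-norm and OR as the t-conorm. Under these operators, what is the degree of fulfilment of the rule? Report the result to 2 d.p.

firing strength: severe=0.13, ¬icy=1−0.68=0.32, ¬slow=1−0.62=0.38; AND[min(a, b)] → w = 0.13

0.13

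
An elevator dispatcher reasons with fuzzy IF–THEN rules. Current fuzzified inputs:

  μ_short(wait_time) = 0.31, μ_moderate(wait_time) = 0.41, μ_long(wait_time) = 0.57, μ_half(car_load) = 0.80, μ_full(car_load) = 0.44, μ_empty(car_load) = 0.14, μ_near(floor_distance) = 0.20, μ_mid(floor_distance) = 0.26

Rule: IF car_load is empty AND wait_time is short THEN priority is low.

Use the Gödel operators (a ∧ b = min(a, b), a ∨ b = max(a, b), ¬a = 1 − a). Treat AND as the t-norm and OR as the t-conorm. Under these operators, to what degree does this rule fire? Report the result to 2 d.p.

firing strength: empty=0.14, short=0.31; AND[min(a, b)] → w = 0.14

0.14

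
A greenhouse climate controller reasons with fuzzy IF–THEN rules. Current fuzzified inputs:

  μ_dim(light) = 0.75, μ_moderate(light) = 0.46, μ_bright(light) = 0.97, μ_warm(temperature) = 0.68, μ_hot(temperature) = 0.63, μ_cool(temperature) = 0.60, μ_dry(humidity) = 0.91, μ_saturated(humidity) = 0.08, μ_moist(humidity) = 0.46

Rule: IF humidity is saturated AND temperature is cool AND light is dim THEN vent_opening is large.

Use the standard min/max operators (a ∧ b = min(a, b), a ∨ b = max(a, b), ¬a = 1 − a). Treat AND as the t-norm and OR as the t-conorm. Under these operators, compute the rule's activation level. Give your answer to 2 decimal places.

0.08

firing strength: saturated=0.08, cool=0.60, dim=0.75; AND[min(a, b)] → w = 0.08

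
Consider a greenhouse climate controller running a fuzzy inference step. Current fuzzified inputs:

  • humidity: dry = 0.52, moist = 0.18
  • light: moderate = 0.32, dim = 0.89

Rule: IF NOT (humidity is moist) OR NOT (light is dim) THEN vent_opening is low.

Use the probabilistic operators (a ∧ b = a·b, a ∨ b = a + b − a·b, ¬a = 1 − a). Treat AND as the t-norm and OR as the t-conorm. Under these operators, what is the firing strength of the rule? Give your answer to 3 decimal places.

firing strength: ¬moist=1−0.18=0.82, ¬dim=1−0.89=0.11; OR[a + b − a·b] → w = 0.8398

0.840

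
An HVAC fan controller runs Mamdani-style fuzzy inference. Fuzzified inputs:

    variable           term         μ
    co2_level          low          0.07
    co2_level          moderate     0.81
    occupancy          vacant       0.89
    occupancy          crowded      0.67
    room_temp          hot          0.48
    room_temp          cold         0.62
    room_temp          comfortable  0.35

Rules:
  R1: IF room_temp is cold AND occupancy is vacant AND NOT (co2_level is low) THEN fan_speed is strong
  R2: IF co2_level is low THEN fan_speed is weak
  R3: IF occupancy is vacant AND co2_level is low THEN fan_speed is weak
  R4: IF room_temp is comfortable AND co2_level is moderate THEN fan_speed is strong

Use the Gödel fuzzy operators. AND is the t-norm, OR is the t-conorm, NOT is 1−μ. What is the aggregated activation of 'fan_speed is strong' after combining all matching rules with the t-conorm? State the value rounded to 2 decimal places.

0.62

R1: cold=0.62, vacant=0.89, ¬low=1−0.07=0.93; AND[min(a, b)] → w = 0.62
R2: low=0.07 → w = 0.07
R3: vacant=0.89, low=0.07; AND[min(a, b)] → w = 0.07
R4: comfortable=0.35, moderate=0.81; AND[min(a, b)] → w = 0.35
Rules with consequent 'strong': {R1, R4} → strengths 0.62, 0.35
Aggregate via t-conorm [max(a, b)]: 0.62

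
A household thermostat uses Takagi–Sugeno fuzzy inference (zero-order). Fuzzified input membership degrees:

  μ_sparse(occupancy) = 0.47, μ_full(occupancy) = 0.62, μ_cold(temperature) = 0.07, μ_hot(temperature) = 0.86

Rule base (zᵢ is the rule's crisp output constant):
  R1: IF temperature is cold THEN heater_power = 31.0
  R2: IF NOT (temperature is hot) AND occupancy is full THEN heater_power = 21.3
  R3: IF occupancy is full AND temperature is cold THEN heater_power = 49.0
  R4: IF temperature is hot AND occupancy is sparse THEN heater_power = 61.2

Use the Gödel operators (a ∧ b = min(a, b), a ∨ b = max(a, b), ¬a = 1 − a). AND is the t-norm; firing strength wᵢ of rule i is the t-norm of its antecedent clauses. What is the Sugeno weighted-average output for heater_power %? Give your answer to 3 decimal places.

49.795

R1 (z=31.0): cold=0.07 → w = 0.07
R2 (z=21.3): ¬hot=1−0.86=0.14, full=0.62; AND[min(a, b)] → w = 0.14
R3 (z=49.0): full=0.62, cold=0.07; AND[min(a, b)] → w = 0.07
R4 (z=61.2): hot=0.86, sparse=0.47; AND[min(a, b)] → w = 0.47
Weighted average = (0.07·31.0 + 0.14·21.3 + 0.07·49.0 + 0.47·61.2) / (0.07 + 0.14 + 0.07 + 0.47)
  = 37.3460 / 0.7500 = 49.795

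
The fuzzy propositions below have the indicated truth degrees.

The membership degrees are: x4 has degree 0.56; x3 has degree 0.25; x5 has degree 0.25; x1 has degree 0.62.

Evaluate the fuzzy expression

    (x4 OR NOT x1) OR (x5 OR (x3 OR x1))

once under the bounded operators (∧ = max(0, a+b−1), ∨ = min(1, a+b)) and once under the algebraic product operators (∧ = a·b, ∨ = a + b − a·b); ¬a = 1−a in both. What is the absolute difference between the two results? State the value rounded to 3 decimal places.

0.058

Under bounded:
  NOT x1 = 1 − 0.62 = 0.38
  x4 OR NOT x1 = min(1, a+b) on (0.56, 0.38) = 0.94
  x3 OR x1 = min(1, a+b) on (0.25, 0.62) = 0.87
  x5 OR (x3 OR x1) = min(1, a+b) on (0.25, 0.87) = 1.00
  (x4 OR NOT x1) OR (x5 OR (x3 OR x1)) = min(1, a+b) on (0.94, 1.00) = 1.00
  → value = 1.0000
Under algebraic product:
  NOT x1 = 1 − 0.6200 = 0.3800
  x4 OR NOT x1 = a + b − a·b on (0.5600, 0.3800) = 0.7272
  x3 OR x1 = a + b − a·b on (0.2500, 0.6200) = 0.7150
  x5 OR (x3 OR x1) = a + b − a·b on (0.2500, 0.7150) = 0.7863
  (x4 OR NOT x1) OR (x5 OR (x3 OR x1)) = a + b − a·b on (0.7272, 0.7863) = 0.9417
  → value = 0.9417
|1.0000 − 0.9417| = 0.058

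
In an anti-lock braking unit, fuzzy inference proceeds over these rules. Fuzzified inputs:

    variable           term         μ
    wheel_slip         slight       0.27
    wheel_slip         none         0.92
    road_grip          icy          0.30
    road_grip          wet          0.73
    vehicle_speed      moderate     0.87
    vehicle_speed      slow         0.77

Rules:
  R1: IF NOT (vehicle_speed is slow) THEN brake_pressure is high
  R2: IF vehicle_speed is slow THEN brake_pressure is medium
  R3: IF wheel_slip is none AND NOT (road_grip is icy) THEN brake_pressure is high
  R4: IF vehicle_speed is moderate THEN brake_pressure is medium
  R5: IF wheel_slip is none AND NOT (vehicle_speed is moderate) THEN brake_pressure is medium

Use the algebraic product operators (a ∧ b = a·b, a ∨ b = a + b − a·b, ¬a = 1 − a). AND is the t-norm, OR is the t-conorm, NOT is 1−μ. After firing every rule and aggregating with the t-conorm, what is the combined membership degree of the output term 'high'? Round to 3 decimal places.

R1: ¬slow=1−0.77=0.23 → w = 0.2300
R2: slow=0.77 → w = 0.7700
R3: none=0.92, ¬icy=1−0.30=0.70; AND[a·b] → w = 0.6440
R4: moderate=0.87 → w = 0.8700
R5: none=0.92, ¬moderate=1−0.87=0.13; AND[a·b] → w = 0.1196
Rules with consequent 'high': {R1, R3} → strengths 0.2300, 0.6440
Aggregate via t-conorm [a + b − a·b]: 0.7259

0.726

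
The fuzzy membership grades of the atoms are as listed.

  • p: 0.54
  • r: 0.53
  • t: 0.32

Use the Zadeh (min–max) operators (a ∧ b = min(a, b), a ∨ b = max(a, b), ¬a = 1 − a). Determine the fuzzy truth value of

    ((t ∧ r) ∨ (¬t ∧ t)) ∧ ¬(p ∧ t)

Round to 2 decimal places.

t ∧ r = min(a, b) on (0.32, 0.53) = 0.32
¬t = 1 − 0.32 = 0.68
¬t ∧ t = min(a, b) on (0.68, 0.32) = 0.32
(t ∧ r) ∨ (¬t ∧ t) = max(a, b) on (0.32, 0.32) = 0.32
p ∧ t = min(a, b) on (0.54, 0.32) = 0.32
¬(p ∧ t) = 1 − 0.32 = 0.68
((t ∧ r) ∨ (¬t ∧ t)) ∧ ¬(p ∧ t) = min(a, b) on (0.32, 0.68) = 0.32

0.32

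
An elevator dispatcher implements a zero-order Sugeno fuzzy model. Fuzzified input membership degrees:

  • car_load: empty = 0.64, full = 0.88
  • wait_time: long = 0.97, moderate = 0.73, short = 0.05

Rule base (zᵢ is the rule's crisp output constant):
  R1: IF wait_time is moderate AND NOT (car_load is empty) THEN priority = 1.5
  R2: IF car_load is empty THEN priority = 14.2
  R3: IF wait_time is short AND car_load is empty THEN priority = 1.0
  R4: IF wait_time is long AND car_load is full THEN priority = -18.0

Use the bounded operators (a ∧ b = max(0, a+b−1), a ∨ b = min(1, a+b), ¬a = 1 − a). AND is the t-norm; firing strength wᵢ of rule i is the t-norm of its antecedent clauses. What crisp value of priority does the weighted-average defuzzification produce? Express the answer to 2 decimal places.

R1 (z=1.5): moderate=0.73, ¬empty=1−0.64=0.36; AND[max(0, a+b−1)] → w = 0.09
R2 (z=14.2): empty=0.64 → w = 0.64
R3 (z=1.0): short=0.05, empty=0.64; AND[max(0, a+b−1)] → w = 0.00
R4 (z=-18.0): long=0.97, full=0.88; AND[max(0, a+b−1)] → w = 0.85
Weighted average = (0.09·1.5 + 0.64·14.2 + 0.00·1.0 + 0.85·-18.0) / (0.09 + 0.64 + 0.00 + 0.85)
  = -6.0770 / 1.5800 = -3.85

-3.85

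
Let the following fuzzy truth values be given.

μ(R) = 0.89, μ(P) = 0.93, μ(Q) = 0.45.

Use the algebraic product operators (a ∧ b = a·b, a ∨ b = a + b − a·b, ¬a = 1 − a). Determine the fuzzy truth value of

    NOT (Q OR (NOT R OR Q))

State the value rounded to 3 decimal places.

NOT R = 1 − 0.8900 = 0.1100
NOT R OR Q = a + b − a·b on (0.1100, 0.4500) = 0.5105
Q OR (NOT R OR Q) = a + b − a·b on (0.4500, 0.5105) = 0.7308
NOT (Q OR (NOT R OR Q)) = 1 − 0.7308 = 0.2692

0.269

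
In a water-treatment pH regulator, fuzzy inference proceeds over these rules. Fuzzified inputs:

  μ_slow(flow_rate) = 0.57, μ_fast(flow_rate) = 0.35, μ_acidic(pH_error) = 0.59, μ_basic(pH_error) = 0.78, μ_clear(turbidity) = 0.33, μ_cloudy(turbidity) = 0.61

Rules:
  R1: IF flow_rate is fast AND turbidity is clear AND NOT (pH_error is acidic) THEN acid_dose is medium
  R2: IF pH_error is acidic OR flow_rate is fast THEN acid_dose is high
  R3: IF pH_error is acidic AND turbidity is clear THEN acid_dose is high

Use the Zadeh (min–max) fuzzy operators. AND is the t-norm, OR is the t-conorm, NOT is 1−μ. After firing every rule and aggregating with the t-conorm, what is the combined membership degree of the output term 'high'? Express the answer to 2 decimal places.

R1: fast=0.35, clear=0.33, ¬acidic=1−0.59=0.41; AND[min(a, b)] → w = 0.33
R2: acidic=0.59, fast=0.35; OR[max(a, b)] → w = 0.59
R3: acidic=0.59, clear=0.33; AND[min(a, b)] → w = 0.33
Rules with consequent 'high': {R2, R3} → strengths 0.59, 0.33
Aggregate via t-conorm [max(a, b)]: 0.59

0.59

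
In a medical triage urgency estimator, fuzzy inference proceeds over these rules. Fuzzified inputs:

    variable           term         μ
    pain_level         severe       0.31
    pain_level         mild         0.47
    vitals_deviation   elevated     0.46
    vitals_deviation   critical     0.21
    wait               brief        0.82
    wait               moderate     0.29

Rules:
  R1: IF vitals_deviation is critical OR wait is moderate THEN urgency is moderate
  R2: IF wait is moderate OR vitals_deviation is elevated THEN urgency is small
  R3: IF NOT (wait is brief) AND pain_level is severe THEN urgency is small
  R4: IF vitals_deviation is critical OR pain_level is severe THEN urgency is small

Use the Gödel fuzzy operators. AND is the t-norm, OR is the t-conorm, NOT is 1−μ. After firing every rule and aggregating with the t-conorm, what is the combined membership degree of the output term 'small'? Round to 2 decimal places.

0.46

R1: critical=0.21, moderate=0.29; OR[max(a, b)] → w = 0.29
R2: moderate=0.29, elevated=0.46; OR[max(a, b)] → w = 0.46
R3: ¬brief=1−0.82=0.18, severe=0.31; AND[min(a, b)] → w = 0.18
R4: critical=0.21, severe=0.31; OR[max(a, b)] → w = 0.31
Rules with consequent 'small': {R2, R3, R4} → strengths 0.46, 0.18, 0.31
Aggregate via t-conorm [max(a, b)]: 0.46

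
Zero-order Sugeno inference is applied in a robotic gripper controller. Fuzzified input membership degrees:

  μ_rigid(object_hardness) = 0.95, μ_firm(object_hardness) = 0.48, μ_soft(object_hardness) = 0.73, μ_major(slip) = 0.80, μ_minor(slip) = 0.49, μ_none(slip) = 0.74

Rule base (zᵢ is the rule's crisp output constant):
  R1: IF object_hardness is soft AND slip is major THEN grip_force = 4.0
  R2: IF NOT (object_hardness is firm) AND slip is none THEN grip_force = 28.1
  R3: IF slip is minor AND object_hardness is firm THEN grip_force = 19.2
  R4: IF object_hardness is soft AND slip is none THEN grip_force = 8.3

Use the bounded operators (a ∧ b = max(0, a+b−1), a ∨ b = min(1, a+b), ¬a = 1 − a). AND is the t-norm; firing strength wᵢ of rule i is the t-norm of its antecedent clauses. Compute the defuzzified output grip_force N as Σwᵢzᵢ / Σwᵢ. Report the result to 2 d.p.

R1 (z=4.0): soft=0.73, major=0.80; AND[max(0, a+b−1)] → w = 0.53
R2 (z=28.1): ¬firm=1−0.48=0.52, none=0.74; AND[max(0, a+b−1)] → w = 0.26
R3 (z=19.2): minor=0.49, firm=0.48; AND[max(0, a+b−1)] → w = 0.00
R4 (z=8.3): soft=0.73, none=0.74; AND[max(0, a+b−1)] → w = 0.47
Weighted average = (0.53·4.0 + 0.26·28.1 + 0.00·19.2 + 0.47·8.3) / (0.53 + 0.26 + 0.00 + 0.47)
  = 13.3270 / 1.2600 = 10.58

10.58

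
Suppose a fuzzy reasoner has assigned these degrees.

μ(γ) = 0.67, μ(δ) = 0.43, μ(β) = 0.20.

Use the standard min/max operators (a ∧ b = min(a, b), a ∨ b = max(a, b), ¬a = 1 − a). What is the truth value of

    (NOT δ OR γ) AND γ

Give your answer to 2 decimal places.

NOT δ = 1 − 0.43 = 0.57
NOT δ OR γ = max(a, b) on (0.57, 0.67) = 0.67
(NOT δ OR γ) AND γ = min(a, b) on (0.67, 0.67) = 0.67

0.67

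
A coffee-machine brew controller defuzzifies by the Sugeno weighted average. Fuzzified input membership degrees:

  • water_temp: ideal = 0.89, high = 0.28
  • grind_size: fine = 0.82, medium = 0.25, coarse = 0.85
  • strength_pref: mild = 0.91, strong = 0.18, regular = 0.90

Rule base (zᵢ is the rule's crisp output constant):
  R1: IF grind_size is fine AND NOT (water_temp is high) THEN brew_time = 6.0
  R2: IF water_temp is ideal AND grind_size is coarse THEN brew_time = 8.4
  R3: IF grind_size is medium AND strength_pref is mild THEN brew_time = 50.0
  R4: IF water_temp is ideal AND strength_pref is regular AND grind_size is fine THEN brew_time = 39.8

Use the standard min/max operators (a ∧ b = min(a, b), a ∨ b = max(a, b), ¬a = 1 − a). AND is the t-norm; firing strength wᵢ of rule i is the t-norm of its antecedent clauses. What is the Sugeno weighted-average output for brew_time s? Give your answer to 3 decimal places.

R1 (z=6.0): fine=0.82, ¬high=1−0.28=0.72; AND[min(a, b)] → w = 0.72
R2 (z=8.4): ideal=0.89, coarse=0.85; AND[min(a, b)] → w = 0.85
R3 (z=50.0): medium=0.25, mild=0.91; AND[min(a, b)] → w = 0.25
R4 (z=39.8): ideal=0.89, regular=0.90, fine=0.82; AND[min(a, b)] → w = 0.82
Weighted average = (0.72·6.0 + 0.85·8.4 + 0.25·50.0 + 0.82·39.8) / (0.72 + 0.85 + 0.25 + 0.82)
  = 56.5960 / 2.6400 = 21.438

21.438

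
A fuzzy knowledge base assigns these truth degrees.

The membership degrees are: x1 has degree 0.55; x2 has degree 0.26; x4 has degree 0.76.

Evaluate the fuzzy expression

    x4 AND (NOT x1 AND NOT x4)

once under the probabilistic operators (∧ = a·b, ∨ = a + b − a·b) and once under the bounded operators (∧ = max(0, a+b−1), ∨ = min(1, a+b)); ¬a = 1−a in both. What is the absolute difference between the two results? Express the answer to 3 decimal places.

Under probabilistic:
  NOT x1 = 1 − 0.5500 = 0.4500
  NOT x4 = 1 − 0.7600 = 0.2400
  NOT x1 AND NOT x4 = a·b on (0.4500, 0.2400) = 0.1080
  x4 AND (NOT x1 AND NOT x4) = a·b on (0.7600, 0.1080) = 0.0821
  → value = 0.0821
Under bounded:
  NOT x1 = 1 − 0.55 = 0.45
  NOT x4 = 1 − 0.76 = 0.24
  NOT x1 AND NOT x4 = max(0, a+b−1) on (0.45, 0.24) = 0.00
  x4 AND (NOT x1 AND NOT x4) = max(0, a+b−1) on (0.76, 0.00) = 0.00
  → value = 0.0000
|0.0821 − 0.0000| = 0.082

0.082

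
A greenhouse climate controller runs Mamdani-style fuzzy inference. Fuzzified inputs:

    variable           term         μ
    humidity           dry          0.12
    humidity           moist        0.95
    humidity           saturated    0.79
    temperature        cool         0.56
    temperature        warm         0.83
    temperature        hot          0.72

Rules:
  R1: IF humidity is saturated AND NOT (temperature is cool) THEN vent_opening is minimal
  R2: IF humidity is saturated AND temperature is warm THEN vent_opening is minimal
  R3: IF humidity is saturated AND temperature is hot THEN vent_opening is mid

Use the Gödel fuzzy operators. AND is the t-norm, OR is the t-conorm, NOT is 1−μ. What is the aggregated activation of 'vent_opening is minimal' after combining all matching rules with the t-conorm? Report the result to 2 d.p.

R1: saturated=0.79, ¬cool=1−0.56=0.44; AND[min(a, b)] → w = 0.44
R2: saturated=0.79, warm=0.83; AND[min(a, b)] → w = 0.79
R3: saturated=0.79, hot=0.72; AND[min(a, b)] → w = 0.72
Rules with consequent 'minimal': {R1, R2} → strengths 0.44, 0.79
Aggregate via t-conorm [max(a, b)]: 0.79

0.79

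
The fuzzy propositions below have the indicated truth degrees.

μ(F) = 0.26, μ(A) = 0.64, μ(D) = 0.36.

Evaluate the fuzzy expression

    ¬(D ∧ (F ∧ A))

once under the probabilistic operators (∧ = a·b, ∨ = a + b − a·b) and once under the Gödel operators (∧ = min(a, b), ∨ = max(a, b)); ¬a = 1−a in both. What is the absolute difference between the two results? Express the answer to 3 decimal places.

0.200

Under probabilistic:
  F ∧ A = a·b on (0.2600, 0.6400) = 0.1664
  D ∧ (F ∧ A) = a·b on (0.3600, 0.1664) = 0.0599
  ¬(D ∧ (F ∧ A)) = 1 − 0.0599 = 0.9401
  → value = 0.9401
Under Gödel:
  F ∧ A = min(a, b) on (0.26, 0.64) = 0.26
  D ∧ (F ∧ A) = min(a, b) on (0.36, 0.26) = 0.26
  ¬(D ∧ (F ∧ A)) = 1 − 0.26 = 0.74
  → value = 0.7400
|0.9401 − 0.7400| = 0.200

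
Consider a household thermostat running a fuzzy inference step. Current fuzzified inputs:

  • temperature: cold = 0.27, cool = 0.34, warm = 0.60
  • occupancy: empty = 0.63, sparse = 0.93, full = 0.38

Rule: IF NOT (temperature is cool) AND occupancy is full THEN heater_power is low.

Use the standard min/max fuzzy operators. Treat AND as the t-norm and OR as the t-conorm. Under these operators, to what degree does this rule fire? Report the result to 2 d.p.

0.38

firing strength: ¬cool=1−0.34=0.66, full=0.38; AND[min(a, b)] → w = 0.38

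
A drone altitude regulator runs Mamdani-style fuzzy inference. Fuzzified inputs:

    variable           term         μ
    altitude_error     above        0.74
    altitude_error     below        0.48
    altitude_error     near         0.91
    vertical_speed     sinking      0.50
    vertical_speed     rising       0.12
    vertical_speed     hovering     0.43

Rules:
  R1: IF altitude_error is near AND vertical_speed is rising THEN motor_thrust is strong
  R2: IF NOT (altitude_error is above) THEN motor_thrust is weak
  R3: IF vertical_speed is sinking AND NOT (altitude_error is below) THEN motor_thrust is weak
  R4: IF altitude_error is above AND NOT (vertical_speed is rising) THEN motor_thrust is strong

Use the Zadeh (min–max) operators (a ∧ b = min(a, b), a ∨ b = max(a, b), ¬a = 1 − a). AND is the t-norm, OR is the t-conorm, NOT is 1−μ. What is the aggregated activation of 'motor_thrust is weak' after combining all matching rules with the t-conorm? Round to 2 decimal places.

R1: near=0.91, rising=0.12; AND[min(a, b)] → w = 0.12
R2: ¬above=1−0.74=0.26 → w = 0.26
R3: sinking=0.50, ¬below=1−0.48=0.52; AND[min(a, b)] → w = 0.50
R4: above=0.74, ¬rising=1−0.12=0.88; AND[min(a, b)] → w = 0.74
Rules with consequent 'weak': {R2, R3} → strengths 0.26, 0.50
Aggregate via t-conorm [max(a, b)]: 0.50

0.50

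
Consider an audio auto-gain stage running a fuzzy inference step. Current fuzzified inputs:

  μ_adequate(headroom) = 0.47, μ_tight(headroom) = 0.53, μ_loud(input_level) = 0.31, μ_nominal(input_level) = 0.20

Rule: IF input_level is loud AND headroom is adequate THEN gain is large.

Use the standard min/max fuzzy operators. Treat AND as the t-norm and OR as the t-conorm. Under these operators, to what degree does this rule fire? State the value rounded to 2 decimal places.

0.31

firing strength: loud=0.31, adequate=0.47; AND[min(a, b)] → w = 0.31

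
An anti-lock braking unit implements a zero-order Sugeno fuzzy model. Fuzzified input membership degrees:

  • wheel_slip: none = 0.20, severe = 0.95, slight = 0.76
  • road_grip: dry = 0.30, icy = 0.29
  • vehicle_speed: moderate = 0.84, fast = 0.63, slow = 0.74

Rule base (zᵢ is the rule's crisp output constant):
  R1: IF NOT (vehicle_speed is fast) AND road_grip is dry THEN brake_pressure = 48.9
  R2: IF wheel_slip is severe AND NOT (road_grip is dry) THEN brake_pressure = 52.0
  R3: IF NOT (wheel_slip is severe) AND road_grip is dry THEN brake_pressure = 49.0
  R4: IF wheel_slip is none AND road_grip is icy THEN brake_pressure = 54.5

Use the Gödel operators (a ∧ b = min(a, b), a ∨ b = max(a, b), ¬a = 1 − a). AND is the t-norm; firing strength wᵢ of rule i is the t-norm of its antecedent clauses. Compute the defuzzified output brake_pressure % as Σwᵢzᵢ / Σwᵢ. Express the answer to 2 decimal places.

51.54

R1 (z=48.9): ¬fast=1−0.63=0.37, dry=0.30; AND[min(a, b)] → w = 0.30
R2 (z=52.0): severe=0.95, ¬dry=1−0.30=0.70; AND[min(a, b)] → w = 0.70
R3 (z=49.0): ¬severe=1−0.95=0.05, dry=0.30; AND[min(a, b)] → w = 0.05
R4 (z=54.5): none=0.20, icy=0.29; AND[min(a, b)] → w = 0.20
Weighted average = (0.30·48.9 + 0.70·52.0 + 0.05·49.0 + 0.20·54.5) / (0.30 + 0.70 + 0.05 + 0.20)
  = 64.4200 / 1.2500 = 51.54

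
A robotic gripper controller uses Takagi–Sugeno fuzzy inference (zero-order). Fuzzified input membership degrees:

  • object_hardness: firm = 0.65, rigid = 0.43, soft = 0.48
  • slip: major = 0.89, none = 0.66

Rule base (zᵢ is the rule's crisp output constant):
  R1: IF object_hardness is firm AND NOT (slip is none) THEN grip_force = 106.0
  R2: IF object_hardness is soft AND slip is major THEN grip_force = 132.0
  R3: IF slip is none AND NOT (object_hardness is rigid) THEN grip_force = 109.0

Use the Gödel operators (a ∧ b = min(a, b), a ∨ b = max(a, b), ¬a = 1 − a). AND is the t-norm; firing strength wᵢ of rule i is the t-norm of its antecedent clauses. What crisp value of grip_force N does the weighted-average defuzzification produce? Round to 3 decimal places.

R1 (z=106.0): firm=0.65, ¬none=1−0.66=0.34; AND[min(a, b)] → w = 0.34
R2 (z=132.0): soft=0.48, major=0.89; AND[min(a, b)] → w = 0.48
R3 (z=109.0): none=0.66, ¬rigid=1−0.43=0.57; AND[min(a, b)] → w = 0.57
Weighted average = (0.34·106.0 + 0.48·132.0 + 0.57·109.0) / (0.34 + 0.48 + 0.57)
  = 161.5300 / 1.3900 = 116.209

116.209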